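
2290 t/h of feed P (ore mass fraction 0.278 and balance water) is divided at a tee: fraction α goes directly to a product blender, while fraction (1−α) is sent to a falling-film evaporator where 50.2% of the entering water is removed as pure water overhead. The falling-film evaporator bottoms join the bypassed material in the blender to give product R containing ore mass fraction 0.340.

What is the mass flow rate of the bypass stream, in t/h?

All 2290×0.278 = 636.62 t/h of ore reaches R, so R = 636.62/0.340 = 1872.4 t/h and vapour = 417.59 t/h.
The evaporator receives (1−α)·2290 of feed at 0.722 water and removes 0.502 of that water:
0.502×0.722×(1−α)×2290 = 417.59
(1−α) = 417.59/830 = 0.5031;  α = 0.4969.
Bypass flow = 0.4969×2290 = 1137.9 t/h.

1138 t/h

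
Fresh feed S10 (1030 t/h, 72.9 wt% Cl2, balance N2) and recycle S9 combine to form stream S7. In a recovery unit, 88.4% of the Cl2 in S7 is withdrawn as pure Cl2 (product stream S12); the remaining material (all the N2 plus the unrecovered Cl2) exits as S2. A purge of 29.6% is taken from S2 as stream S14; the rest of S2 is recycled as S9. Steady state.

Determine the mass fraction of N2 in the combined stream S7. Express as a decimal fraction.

0.536

N2 enters only via S10 and leaves only via the purge: 1030×0.271 = 0.296×(N2 in S2), and the recovery unit passes all N2, so N2 in S7 = N2 in S2 = 943.01 t/h.
Cl2 in S7: m_A = 1030×0.729 + (1−0.296)·(1−0.884)·m_A, so m_A = 750.87/0.9183 = 817.64 t/h.
S7 = 817.64 + 943.01 = 1760.6 t/h.
N2 fraction in S7 = 943.01/1760.6 = 0.536.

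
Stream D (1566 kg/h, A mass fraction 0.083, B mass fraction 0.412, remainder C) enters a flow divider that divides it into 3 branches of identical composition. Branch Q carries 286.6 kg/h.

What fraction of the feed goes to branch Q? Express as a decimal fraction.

Fraction to Q = 286.6/1566 = 0.1830.

0.183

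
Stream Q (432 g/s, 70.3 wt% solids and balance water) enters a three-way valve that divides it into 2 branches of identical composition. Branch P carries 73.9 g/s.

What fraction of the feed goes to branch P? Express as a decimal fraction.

0.171

Fraction to P = 73.9/432 = 0.1711.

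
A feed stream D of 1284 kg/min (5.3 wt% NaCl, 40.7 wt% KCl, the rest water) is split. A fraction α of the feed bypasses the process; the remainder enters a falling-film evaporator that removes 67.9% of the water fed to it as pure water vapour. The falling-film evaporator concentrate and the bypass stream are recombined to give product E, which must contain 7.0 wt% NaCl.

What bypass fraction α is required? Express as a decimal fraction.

All 1284×0.053 = 68.052 kg/min of NaCl reaches E, so E = 68.052/0.070 = 972.17 kg/min and vapour = 311.83 kg/min.
The evaporator receives (1−α)·1284 of feed at 0.540 water and removes 0.679 of that water:
0.679×0.540×(1−α)×1284 = 311.83
(1−α) = 311.83/470.79 = 0.6623;  α = 0.3377.

0.338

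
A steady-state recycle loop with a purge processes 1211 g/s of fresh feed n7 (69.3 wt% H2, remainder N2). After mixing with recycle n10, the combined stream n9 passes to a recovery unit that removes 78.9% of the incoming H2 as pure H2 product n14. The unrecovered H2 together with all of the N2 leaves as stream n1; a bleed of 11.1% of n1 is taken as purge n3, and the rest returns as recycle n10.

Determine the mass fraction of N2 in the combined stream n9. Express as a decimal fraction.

N2 enters only via n7 and leaves only via the purge: 1211×0.307 = 0.111×(N2 in n1), and the recovery unit passes all N2, so N2 in n9 = N2 in n1 = 3349.3 g/s.
H2 in n9: m_A = 1211×0.693 + (1−0.111)·(1−0.789)·m_A, so m_A = 839.22/0.8124 = 1033 g/s.
n9 = 1033 + 3349.3 = 4382.3 g/s.
N2 fraction in n9 = 3349.3/4382.3 = 0.764.

0.764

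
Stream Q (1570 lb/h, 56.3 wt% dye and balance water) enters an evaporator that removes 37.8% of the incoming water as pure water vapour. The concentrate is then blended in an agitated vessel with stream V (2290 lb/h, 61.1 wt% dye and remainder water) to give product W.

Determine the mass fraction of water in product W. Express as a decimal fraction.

0.366

Vapour removed = 0.378×0.437×1570 = 259.34 lb/h; concentrate = 1310.7 lb/h.
water reaching the mixer = 426.75 (from concentrate) + 2290×0.389 = 1317.6 lb/h.
Product flow = 1310.7 + 2290 = 3600.7 lb/h; water fraction = 0.366.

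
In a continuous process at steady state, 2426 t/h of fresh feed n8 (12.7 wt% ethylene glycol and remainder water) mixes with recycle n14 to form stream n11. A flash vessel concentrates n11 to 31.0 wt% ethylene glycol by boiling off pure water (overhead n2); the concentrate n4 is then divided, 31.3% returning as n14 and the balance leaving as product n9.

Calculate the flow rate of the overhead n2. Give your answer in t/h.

Overall ethylene glycol balance (none leaves overhead): ethylene glycol in fresh feed = ethylene glycol in product, i.e. 2426×0.127 = (1−0.313)·n4·0.310.
n4 = 308.1/(0.310×0.687) = 1446.7 t/h.
Recycle n14 = 0.313×1446.7 = 452.81 t/h.
Combined feed n11 = 2426 + 452.81 = 2878.8 t/h.
Overhead n2 = n11 − n4 = 2878.8 − 1446.7 = 1432.1 t/h.

1432 t/h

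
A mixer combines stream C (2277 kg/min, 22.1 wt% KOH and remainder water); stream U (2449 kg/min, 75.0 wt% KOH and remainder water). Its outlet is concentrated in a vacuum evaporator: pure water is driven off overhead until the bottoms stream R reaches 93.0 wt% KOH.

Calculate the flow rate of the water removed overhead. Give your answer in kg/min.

KOH entering = 2277×0.221 + 2449×0.750 = 2340 kg/min.
All KOH reports to R, so R = 2340/0.930 = 2516.1 kg/min.
Total feed = 4726 kg/min; overhead = 4726 − 2516.1 = 2209.9 kg/min.

2210 kg/min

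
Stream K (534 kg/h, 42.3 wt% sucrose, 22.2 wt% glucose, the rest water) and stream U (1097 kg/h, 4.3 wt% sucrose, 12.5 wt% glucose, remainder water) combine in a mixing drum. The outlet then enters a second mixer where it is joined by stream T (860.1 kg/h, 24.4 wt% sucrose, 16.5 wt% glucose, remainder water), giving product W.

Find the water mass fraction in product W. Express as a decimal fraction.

0.647

Overall, product flow = 2491.1 kg/h.
water in = 534×0.355 + 1097×0.832 + 860.1×0.591 = 1610.6 kg/h.
water fraction in W = 0.647.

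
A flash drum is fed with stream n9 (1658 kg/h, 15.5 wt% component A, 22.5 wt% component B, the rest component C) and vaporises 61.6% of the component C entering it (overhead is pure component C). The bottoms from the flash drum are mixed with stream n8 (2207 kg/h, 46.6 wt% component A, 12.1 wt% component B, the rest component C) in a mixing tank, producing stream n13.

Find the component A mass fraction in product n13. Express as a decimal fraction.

Vapour removed = 0.616×0.620×1658 = 633.22 kg/h; concentrate = 1024.8 kg/h.
component A reaching the mixer = 256.99 (from concentrate) + 2207×0.466 = 1285.5 kg/h.
Product flow = 1024.8 + 2207 = 3231.8 kg/h; component A fraction = 0.398.

0.398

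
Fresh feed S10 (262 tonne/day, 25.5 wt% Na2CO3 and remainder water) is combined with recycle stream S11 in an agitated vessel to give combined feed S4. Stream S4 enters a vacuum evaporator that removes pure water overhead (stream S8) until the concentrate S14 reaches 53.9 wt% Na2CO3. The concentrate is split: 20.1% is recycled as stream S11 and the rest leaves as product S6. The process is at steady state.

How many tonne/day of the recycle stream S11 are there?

31.18 tonne/day

Overall Na2CO3 balance (none leaves overhead): Na2CO3 in fresh feed = Na2CO3 in product, i.e. 262×0.255 = (1−0.201)·S14·0.539.
S14 = 66.81/(0.539×0.799) = 155.13 tonne/day.
Recycle S11 = 0.201×155.13 = 31.182 tonne/day.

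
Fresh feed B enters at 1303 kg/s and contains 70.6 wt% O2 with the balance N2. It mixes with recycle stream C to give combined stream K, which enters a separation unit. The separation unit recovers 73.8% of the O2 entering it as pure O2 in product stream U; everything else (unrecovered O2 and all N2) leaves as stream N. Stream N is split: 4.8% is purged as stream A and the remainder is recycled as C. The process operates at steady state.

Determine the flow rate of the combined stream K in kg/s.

N2 enters only via B and leaves only via the purge: 1303×0.294 = 0.048×(N2 in N), and the separation unit passes all N2, so N2 in K = N2 in N = 7980.9 kg/s.
O2 in K: m_A = 1303×0.706 + (1−0.048)·(1−0.738)·m_A, so m_A = 919.92/0.7506 = 1225.6 kg/s.
K = 1225.6 + 7980.9 = 9206.5 kg/s.

9206 kg/s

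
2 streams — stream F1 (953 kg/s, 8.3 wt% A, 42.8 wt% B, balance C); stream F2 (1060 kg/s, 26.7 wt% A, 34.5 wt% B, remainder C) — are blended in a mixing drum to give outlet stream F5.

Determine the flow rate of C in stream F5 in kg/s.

877.3 kg/s

C out = C in = 953×0.489 + 1060×0.388 = 877.3 kg/s.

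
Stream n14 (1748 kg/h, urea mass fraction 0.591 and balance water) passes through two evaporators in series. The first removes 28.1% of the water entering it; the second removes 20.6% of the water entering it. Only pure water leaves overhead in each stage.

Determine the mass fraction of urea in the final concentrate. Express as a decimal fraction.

0.717

water in feed = 1748×0.409 = 714.93 kg/h.
After stage 1: water left = (1−0.281)×714.93 = 514.04; stream total = 1547.1 kg/h.
After stage 2: water left = (1−0.206)×514.04 = 408.14; final concentrate = 1441.2 kg/h.
urea fraction = 1033.1/1441.2 = 0.717.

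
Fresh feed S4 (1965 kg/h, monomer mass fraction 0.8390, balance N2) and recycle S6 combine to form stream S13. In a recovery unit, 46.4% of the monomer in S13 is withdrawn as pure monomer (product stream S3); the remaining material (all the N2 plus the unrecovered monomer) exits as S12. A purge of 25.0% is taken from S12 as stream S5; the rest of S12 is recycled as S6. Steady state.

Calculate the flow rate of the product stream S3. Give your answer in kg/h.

1279 kg/h

monomer in S13: m_A = 1965×0.839 + (1−0.250)·(1−0.464)·m_A, so m_A = 1648.6/0.5980 = 2756.9 kg/h.
Product S3 = 0.464×2756.9 = 1279.2 kg/h.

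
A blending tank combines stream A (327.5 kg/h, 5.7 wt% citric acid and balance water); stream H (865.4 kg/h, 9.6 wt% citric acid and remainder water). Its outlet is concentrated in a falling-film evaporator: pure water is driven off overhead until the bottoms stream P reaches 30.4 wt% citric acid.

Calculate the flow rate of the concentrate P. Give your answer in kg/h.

citric acid entering = 327.5×0.057 + 865.4×0.096 = 101.75 kg/h.
All citric acid reports to P, so P = 101.75/0.304 = 334.69 kg/h.

334.7 kg/h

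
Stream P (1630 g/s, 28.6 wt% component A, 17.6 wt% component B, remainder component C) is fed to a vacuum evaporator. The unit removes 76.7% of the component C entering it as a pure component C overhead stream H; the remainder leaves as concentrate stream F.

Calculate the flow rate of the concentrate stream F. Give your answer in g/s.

957.4 g/s

component C entering = 1630×0.538 = 876.94 g/s; overhead removed = 0.767×876.94 = 672.61 g/s.
Concentrate = 1630 − 672.61 = 957.39 g/s.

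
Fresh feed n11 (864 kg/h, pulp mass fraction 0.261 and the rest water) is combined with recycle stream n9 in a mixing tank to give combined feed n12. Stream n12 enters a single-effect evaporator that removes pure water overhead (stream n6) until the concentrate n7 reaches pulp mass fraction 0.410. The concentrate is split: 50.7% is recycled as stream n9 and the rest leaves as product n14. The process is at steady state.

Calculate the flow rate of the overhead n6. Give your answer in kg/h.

314 kg/h

Overall pulp balance (none leaves overhead): pulp in fresh feed = pulp in product, i.e. 864×0.261 = (1−0.507)·n7·0.410.
n7 = 225.5/(0.410×0.493) = 1115.6 kg/h.
Recycle n9 = 0.507×1115.6 = 565.63 kg/h.
Combined feed n12 = 864 + 565.63 = 1429.6 kg/h.
Overhead n6 = n12 − n7 = 1429.6 − 1115.6 = 313.99 kg/h.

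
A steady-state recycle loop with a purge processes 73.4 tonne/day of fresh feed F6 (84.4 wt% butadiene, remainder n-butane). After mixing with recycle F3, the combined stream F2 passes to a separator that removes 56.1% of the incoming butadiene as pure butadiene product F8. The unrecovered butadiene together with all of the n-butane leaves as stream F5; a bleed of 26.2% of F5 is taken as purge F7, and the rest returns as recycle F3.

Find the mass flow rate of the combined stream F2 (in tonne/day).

135.3 tonne/day

n-butane enters only via F6 and leaves only via the purge: 73.4×0.156 = 0.262×(n-butane in F5), and the separator passes all n-butane, so n-butane in F2 = n-butane in F5 = 43.704 tonne/day.
butadiene in F2: m_A = 73.4×0.844 + (1−0.262)·(1−0.561)·m_A, so m_A = 61.95/0.6760 = 91.639 tonne/day.
F2 = 91.639 + 43.704 = 135.34 tonne/day.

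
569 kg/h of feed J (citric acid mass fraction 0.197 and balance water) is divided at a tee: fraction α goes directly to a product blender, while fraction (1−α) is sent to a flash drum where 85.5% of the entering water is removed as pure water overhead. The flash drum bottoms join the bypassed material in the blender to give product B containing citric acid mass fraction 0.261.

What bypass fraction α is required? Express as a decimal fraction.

0.643

All 569×0.197 = 112.09 kg/h of citric acid reaches B, so B = 112.09/0.261 = 429.48 kg/h and vapour = 139.52 kg/h.
The evaporator receives (1−α)·569 of feed at 0.803 water and removes 0.855 of that water:
0.855×0.803×(1−α)×569 = 139.52
(1−α) = 139.52/390.66 = 0.3572;  α = 0.6428.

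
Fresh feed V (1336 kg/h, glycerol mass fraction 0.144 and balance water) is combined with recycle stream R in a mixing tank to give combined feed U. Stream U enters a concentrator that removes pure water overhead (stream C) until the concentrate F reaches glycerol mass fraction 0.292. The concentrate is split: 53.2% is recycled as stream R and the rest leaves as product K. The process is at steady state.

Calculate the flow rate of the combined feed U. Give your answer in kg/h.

Overall glycerol balance (none leaves overhead): glycerol in fresh feed = glycerol in product, i.e. 1336×0.144 = (1−0.532)·F·0.292.
F = 192.38/(0.292×0.468) = 1407.8 kg/h.
Recycle R = 0.532×1407.8 = 748.95 kg/h.
Combined feed U = 1336 + 748.95 = 2084.9 kg/h.

2085 kg/h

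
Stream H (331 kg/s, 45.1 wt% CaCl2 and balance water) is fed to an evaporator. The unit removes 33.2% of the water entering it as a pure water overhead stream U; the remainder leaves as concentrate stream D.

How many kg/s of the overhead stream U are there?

60.33 kg/s

water entering = 331×0.549 = 181.72 kg/s; overhead removed = 0.332×181.72 = 60.331 kg/s.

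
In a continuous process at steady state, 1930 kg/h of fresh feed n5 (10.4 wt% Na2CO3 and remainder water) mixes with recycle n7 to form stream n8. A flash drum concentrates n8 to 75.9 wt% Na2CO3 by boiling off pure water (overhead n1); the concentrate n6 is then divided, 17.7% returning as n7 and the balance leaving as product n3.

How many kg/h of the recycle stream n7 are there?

56.88 kg/h

Overall Na2CO3 balance (none leaves overhead): Na2CO3 in fresh feed = Na2CO3 in product, i.e. 1930×0.104 = (1−0.177)·n6·0.759.
n6 = 200.72/(0.759×0.823) = 321.33 kg/h.
Recycle n7 = 0.177×321.33 = 56.875 kg/h.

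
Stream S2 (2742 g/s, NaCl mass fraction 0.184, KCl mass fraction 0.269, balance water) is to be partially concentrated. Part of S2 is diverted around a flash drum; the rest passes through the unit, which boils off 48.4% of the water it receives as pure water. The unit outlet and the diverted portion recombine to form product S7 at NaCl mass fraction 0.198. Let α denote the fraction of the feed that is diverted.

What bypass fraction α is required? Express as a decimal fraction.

All 2742×0.184 = 504.53 g/s of NaCl reaches S7, so S7 = 504.53/0.198 = 2548.1 g/s and vapour = 193.88 g/s.
The evaporator receives (1−α)·2742 of feed at 0.547 water and removes 0.484 of that water:
0.484×0.547×(1−α)×2742 = 193.88
(1−α) = 193.88/725.94 = 0.2671;  α = 0.7329.

0.733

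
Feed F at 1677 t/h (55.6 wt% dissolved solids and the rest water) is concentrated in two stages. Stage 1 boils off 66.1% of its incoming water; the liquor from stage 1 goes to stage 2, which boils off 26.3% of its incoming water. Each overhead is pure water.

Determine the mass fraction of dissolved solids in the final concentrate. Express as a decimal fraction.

water in feed = 1677×0.444 = 744.59 t/h.
After stage 1: water left = (1−0.661)×744.59 = 252.42; stream total = 1184.8 t/h.
After stage 2: water left = (1−0.263)×252.42 = 186.03; final concentrate = 1118.4 t/h.
dissolved solids fraction = 932.41/1118.4 = 0.834.

0.834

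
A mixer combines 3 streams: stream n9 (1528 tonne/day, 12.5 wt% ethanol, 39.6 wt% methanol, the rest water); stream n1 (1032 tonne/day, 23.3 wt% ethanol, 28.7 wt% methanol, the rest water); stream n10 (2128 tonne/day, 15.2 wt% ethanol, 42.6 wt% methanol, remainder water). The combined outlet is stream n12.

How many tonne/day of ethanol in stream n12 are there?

ethanol out = ethanol in = 1528×0.125 + 1032×0.233 + 2128×0.152 = 754.91 tonne/day.

754.9 tonne/day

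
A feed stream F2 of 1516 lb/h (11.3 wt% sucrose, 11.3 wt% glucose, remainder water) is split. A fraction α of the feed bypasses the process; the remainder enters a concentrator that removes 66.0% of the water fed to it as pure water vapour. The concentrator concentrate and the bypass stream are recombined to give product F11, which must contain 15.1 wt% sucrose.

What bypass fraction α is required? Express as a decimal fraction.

0.507

All 1516×0.113 = 171.31 lb/h of sucrose reaches F11, so F11 = 171.31/0.151 = 1134.5 lb/h and vapour = 381.51 lb/h.
The evaporator receives (1−α)·1516 of feed at 0.774 water and removes 0.660 of that water:
0.660×0.774×(1−α)×1516 = 381.51
(1−α) = 381.51/774.43 = 0.4926;  α = 0.5074.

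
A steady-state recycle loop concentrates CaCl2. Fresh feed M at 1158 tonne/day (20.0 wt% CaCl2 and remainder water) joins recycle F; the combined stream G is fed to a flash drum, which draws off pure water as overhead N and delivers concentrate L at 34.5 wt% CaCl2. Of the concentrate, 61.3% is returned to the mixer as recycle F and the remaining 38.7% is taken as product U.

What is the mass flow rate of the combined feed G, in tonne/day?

2221 tonne/day

Overall CaCl2 balance (none leaves overhead): CaCl2 in fresh feed = CaCl2 in product, i.e. 1158×0.200 = (1−0.613)·L·0.345.
L = 231.6/(0.345×0.387) = 1734.6 tonne/day.
Recycle F = 0.613×1734.6 = 1063.3 tonne/day.
Combined feed G = 1158 + 1063.3 = 2221.3 tonne/day.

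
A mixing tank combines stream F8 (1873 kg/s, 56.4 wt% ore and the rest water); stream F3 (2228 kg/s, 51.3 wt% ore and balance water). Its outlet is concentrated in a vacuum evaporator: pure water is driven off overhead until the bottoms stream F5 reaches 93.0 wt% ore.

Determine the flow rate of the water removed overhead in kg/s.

1736 kg/s

ore entering = 1873×0.564 + 2228×0.513 = 2199.3 kg/s.
All ore reports to F5, so F5 = 2199.3/0.930 = 2364.9 kg/s.
Total feed = 4101 kg/s; overhead = 4101 − 2364.9 = 1736.1 kg/s.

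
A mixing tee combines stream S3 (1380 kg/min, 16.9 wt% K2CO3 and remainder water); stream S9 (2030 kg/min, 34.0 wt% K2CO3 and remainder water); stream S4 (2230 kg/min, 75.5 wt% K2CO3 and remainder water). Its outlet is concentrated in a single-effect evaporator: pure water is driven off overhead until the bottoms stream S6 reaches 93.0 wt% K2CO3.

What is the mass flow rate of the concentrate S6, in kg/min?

2803 kg/min

K2CO3 entering = 1380×0.169 + 2030×0.340 + 2230×0.755 = 2607.1 kg/min.
All K2CO3 reports to S6, so S6 = 2607.1/0.930 = 2803.3 kg/min.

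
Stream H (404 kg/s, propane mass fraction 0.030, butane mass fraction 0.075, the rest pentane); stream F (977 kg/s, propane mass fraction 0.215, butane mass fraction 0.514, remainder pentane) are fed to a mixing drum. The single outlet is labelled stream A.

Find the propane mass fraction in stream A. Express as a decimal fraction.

Total flow out = 404 + 977 = 1381 kg/s.
propane in = 404×0.030 + 977×0.215 = 222.18 kg/s.
propane mass fraction in A = 222.18/1381 = 0.161.

0.161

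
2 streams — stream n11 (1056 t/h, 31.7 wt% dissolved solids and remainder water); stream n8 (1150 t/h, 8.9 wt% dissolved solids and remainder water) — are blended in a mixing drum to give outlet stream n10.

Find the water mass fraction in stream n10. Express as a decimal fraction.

Total flow out = 1056 + 1150 = 2206 t/h.
water in = 1056×0.683 + 1150×0.911 = 1768.9 t/h.
water mass fraction in n10 = 1768.9/2206 = 0.802.

0.802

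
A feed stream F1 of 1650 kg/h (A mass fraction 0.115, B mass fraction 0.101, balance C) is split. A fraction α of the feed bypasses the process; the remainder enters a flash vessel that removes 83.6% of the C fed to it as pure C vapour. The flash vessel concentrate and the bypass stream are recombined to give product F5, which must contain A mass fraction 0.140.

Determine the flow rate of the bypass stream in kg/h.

1200 kg/h

All 1650×0.115 = 189.75 kg/h of A reaches F5, so F5 = 189.75/0.140 = 1355.4 kg/h and vapour = 294.64 kg/h.
The evaporator receives (1−α)·1650 of feed at 0.784 C and removes 0.836 of that C:
0.836×0.784×(1−α)×1650 = 294.64
(1−α) = 294.64/1081.4 = 0.2725;  α = 0.7275.
Bypass flow = 0.7275×1650 = 1200.5 kg/h.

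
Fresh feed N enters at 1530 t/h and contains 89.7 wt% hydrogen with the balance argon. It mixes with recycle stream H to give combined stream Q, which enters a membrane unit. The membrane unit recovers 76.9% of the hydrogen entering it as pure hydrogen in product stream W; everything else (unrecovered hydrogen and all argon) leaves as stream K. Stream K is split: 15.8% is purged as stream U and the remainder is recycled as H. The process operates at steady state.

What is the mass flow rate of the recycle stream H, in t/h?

1171 t/h

argon enters only via N and leaves only via the purge: 1530×0.103 = 0.158×(argon in K), and the membrane unit passes all argon, so argon in Q = argon in K = 997.41 t/h.
hydrogen in Q: m_A = 1530×0.897 + (1−0.158)·(1−0.769)·m_A, so m_A = 1372.4/0.8055 = 1703.8 t/h.
K = (1−0.769)×1703.8 + 997.41 = 1391 t/h.
Recycle H = (1−0.158)×1391 = 1171.2 t/h.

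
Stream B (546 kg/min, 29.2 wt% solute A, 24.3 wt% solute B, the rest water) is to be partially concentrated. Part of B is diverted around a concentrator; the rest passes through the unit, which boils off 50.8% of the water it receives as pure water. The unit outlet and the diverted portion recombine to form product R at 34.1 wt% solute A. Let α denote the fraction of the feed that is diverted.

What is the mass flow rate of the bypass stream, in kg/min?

213.9 kg/min

All 546×0.292 = 159.43 kg/min of solute A reaches R, so R = 159.43/0.341 = 467.54 kg/min and vapour = 78.457 kg/min.
The evaporator receives (1−α)·546 of feed at 0.465 water and removes 0.508 of that water:
0.508×0.465×(1−α)×546 = 78.457
(1−α) = 78.457/128.98 = 0.6083;  α = 0.3917.
Bypass flow = 0.3917×546 = 213.86 kg/min.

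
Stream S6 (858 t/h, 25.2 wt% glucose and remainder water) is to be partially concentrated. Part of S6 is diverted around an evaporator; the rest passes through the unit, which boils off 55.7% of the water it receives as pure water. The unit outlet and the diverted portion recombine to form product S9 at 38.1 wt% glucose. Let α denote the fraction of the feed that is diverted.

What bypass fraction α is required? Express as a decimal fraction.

0.187

All 858×0.252 = 216.22 t/h of glucose reaches S9, so S9 = 216.22/0.381 = 567.5 t/h and vapour = 290.5 t/h.
The evaporator receives (1−α)·858 of feed at 0.748 water and removes 0.557 of that water:
0.557×0.748×(1−α)×858 = 290.5
(1−α) = 290.5/357.47 = 0.8127;  α = 0.1873.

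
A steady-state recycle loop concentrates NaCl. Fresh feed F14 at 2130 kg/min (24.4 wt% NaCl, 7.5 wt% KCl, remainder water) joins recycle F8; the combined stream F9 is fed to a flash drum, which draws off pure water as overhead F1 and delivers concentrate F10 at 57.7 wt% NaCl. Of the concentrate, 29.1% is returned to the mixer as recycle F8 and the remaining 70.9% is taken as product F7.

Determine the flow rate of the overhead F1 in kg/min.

1229 kg/min

Overall NaCl balance (none leaves overhead): NaCl in fresh feed = NaCl in product, i.e. 2130×0.244 = (1−0.291)·F10·0.577.
F10 = 519.72/(0.577×0.709) = 1270.4 kg/min.
Recycle F8 = 0.291×1270.4 = 369.69 kg/min.
Combined feed F9 = 2130 + 369.69 = 2499.7 kg/min.
Overhead F1 = F9 − F10 = 2499.7 − 1270.4 = 1229.3 kg/min.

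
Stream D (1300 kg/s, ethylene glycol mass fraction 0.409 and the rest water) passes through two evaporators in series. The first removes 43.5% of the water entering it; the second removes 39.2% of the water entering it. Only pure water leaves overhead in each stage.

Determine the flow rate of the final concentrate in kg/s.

water in feed = 1300×0.591 = 768.3 kg/s.
After stage 1: water left = (1−0.435)×768.3 = 434.09; stream total = 965.79 kg/s.
After stage 2: water left = (1−0.392)×434.09 = 263.93; final concentrate = 795.63 kg/s.

795.6 kg/s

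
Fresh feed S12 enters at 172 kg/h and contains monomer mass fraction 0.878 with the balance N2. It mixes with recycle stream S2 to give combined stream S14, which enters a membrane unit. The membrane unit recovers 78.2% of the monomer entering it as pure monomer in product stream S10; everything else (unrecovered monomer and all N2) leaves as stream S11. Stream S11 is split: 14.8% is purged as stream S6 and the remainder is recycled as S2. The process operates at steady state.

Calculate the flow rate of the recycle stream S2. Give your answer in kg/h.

N2 enters only via S12 and leaves only via the purge: 172×0.122 = 0.148×(N2 in S11), and the membrane unit passes all N2, so N2 in S14 = N2 in S11 = 141.78 kg/h.
monomer in S14: m_A = 172×0.878 + (1−0.148)·(1−0.782)·m_A, so m_A = 151.02/0.8143 = 185.46 kg/h.
S11 = (1−0.782)×185.46 + 141.78 = 182.21 kg/h.
Recycle S2 = (1−0.148)×182.21 = 155.25 kg/h.

155.2 kg/h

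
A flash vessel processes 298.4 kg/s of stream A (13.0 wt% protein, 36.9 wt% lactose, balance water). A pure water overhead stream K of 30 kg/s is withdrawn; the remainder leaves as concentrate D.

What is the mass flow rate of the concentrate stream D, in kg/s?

268.4 kg/s

Concentrate = 298.4 − 30 = 268.4 kg/s.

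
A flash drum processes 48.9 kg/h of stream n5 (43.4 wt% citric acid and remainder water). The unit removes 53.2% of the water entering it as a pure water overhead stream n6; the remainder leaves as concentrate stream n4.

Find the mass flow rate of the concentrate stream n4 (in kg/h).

water entering = 48.9×0.566 = 27.677 kg/h; overhead removed = 0.532×27.677 = 14.724 kg/h.
Concentrate = 48.9 − 14.724 = 34.176 kg/h.

34.18 kg/h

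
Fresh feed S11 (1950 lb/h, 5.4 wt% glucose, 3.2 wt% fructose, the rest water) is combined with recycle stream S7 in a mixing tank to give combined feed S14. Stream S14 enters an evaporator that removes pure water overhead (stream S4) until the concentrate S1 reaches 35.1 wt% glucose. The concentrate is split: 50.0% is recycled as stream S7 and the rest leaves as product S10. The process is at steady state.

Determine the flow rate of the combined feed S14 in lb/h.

Overall glucose balance (none leaves overhead): glucose in fresh feed = glucose in product, i.e. 1950×0.054 = (1−0.500)·S1·0.351.
S1 = 105.3/(0.351×0.500) = 600 lb/h.
Recycle S7 = 0.500×600 = 300 lb/h.
Combined feed S14 = 1950 + 300 = 2250 lb/h.

2250 lb/h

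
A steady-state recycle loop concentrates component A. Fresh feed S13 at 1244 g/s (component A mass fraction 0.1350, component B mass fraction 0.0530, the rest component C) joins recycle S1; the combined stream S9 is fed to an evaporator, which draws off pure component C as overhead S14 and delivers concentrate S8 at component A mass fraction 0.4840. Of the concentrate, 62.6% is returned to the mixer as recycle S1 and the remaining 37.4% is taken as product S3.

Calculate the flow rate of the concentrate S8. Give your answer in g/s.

927.8 g/s

Overall component A balance (none leaves overhead): component A in fresh feed = component A in product, i.e. 1244×0.135 = (1−0.626)·S8·0.484.
S8 = 167.94/(0.484×0.374) = 927.76 g/s.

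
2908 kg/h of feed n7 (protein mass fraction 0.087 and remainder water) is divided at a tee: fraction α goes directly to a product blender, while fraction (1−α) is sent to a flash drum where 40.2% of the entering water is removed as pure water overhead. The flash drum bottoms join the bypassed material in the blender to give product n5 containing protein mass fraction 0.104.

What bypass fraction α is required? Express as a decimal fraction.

All 2908×0.087 = 253 kg/h of protein reaches n5, so n5 = 253/0.104 = 2432.7 kg/h and vapour = 475.35 kg/h.
The evaporator receives (1−α)·2908 of feed at 0.913 water and removes 0.402 of that water:
0.402×0.913×(1−α)×2908 = 475.35
(1−α) = 475.35/1067.3 = 0.4454;  α = 0.5546.

0.555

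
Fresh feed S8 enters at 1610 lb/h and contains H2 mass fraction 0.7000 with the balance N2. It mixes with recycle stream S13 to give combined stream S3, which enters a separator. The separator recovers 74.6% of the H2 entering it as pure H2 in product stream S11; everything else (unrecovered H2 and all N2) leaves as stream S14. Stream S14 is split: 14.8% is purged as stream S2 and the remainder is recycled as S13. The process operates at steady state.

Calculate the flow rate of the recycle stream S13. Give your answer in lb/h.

N2 enters only via S8 and leaves only via the purge: 1610×0.300 = 0.148×(N2 in S14), and the separator passes all N2, so N2 in S3 = N2 in S14 = 3263.5 lb/h.
H2 in S3: m_A = 1610×0.700 + (1−0.148)·(1−0.746)·m_A, so m_A = 1127/0.7836 = 1438.2 lb/h.
S14 = (1−0.746)×1438.2 + 3263.5 = 3628.8 lb/h.
Recycle S13 = (1−0.148)×3628.8 = 3091.8 lb/h.

3092 lb/h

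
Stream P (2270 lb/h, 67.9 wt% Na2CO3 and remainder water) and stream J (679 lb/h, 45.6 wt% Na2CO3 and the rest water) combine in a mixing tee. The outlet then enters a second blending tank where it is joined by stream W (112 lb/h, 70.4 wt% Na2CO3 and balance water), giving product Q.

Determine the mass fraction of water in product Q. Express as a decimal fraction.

Overall, product flow = 3061 lb/h.
water in = 2270×0.321 + 679×0.544 + 112×0.296 = 1131.2 lb/h.
water fraction in Q = 0.370.

0.370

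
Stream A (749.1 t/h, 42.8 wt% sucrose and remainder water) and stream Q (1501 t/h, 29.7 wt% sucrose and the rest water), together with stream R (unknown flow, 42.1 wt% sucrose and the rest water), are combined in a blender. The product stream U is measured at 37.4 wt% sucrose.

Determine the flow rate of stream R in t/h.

Let R be the unknown flow. Total out = 2250.1 + R.
sucrose balance: 766.41 + 0.421·R = 0.374·(2250.1 + R)
(0.421 − 0.374)·R = 0.374×2250.1 − 766.41 = 75.126
R = 75.126 / 0.047 = 1598.4 t/h

1598 t/h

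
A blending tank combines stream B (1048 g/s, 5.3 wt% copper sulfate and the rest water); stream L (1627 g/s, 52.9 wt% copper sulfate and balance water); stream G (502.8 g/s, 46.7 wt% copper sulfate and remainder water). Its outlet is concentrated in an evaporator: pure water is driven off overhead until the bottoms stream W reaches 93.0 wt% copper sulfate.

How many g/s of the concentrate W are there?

1238 g/s

copper sulfate entering = 1048×0.053 + 1627×0.529 + 502.8×0.467 = 1151 g/s.
All copper sulfate reports to W, so W = 1151/0.930 = 1237.7 g/s.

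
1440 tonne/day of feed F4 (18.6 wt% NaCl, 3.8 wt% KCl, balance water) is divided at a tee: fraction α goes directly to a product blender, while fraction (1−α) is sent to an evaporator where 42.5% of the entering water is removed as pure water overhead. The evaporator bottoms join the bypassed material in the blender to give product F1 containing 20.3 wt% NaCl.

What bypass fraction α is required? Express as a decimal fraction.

0.746

All 1440×0.186 = 267.84 tonne/day of NaCl reaches F1, so F1 = 267.84/0.203 = 1319.4 tonne/day and vapour = 120.59 tonne/day.
The evaporator receives (1−α)·1440 of feed at 0.776 water and removes 0.425 of that water:
0.425×0.776×(1−α)×1440 = 120.59
(1−α) = 120.59/474.91 = 0.2539;  α = 0.7461.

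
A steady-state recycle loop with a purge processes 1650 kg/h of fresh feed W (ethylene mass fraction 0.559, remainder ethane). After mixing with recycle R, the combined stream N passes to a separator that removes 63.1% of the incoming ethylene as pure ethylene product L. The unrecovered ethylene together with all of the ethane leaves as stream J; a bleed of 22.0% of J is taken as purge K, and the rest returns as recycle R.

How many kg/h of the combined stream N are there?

ethane enters only via W and leaves only via the purge: 1650×0.441 = 0.220×(ethane in J), and the separator passes all ethane, so ethane in N = ethane in J = 3307.5 kg/h.
ethylene in N: m_A = 1650×0.559 + (1−0.220)·(1−0.631)·m_A, so m_A = 922.35/0.7122 = 1295.1 kg/h.
N = 1295.1 + 3307.5 = 4602.6 kg/h.

4603 kg/h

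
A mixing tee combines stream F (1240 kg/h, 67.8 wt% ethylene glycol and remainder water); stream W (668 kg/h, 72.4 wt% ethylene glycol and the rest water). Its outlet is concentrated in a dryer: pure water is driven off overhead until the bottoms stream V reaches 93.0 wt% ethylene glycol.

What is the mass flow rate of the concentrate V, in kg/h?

1424 kg/h

ethylene glycol entering = 1240×0.678 + 668×0.724 = 1324.4 kg/h.
All ethylene glycol reports to V, so V = 1324.4/0.930 = 1424 kg/h.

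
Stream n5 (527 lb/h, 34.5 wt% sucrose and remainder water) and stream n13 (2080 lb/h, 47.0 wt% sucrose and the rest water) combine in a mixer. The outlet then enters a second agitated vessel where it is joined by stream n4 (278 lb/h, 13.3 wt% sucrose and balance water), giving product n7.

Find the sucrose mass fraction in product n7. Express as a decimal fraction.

Overall, product flow = 2885 lb/h.
sucrose in = 527×0.345 + 2080×0.470 + 278×0.133 = 1196.4 lb/h.
sucrose fraction in n7 = 0.415.

0.415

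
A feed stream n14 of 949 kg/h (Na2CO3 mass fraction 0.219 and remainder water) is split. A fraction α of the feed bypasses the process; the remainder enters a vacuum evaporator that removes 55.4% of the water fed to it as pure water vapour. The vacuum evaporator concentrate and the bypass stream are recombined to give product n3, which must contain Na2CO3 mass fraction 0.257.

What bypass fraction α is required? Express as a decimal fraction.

All 949×0.219 = 207.83 kg/h of Na2CO3 reaches n3, so n3 = 207.83/0.257 = 808.68 kg/h and vapour = 140.32 kg/h.
The evaporator receives (1−α)·949 of feed at 0.781 water and removes 0.554 of that water:
0.554×0.781×(1−α)×949 = 140.32
(1−α) = 140.32/410.61 = 0.3417;  α = 0.6583.

0.658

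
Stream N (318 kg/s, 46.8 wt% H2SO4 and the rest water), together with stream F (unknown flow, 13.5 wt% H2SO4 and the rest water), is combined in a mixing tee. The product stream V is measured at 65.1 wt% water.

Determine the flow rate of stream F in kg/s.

Let F be the unknown flow. Total out = 318 + F.
water balance: 169.18 + 0.865·F = 0.651·(318 + F)
(0.865 − 0.651)·F = 0.651×318 − 169.18 = 37.842
F = 37.842 / 0.214 = 176.83 kg/s

176.8 kg/s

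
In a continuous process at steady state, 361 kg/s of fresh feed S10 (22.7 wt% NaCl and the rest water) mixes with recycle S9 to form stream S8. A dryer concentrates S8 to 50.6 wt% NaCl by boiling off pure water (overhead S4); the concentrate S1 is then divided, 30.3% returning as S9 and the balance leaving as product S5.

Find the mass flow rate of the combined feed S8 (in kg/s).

Overall NaCl balance (none leaves overhead): NaCl in fresh feed = NaCl in product, i.e. 361×0.227 = (1−0.303)·S1·0.506.
S1 = 81.947/(0.506×0.697) = 232.35 kg/s.
Recycle S9 = 0.303×232.35 = 70.403 kg/s.
Combined feed S8 = 361 + 70.403 = 431.4 kg/s.

431.4 kg/s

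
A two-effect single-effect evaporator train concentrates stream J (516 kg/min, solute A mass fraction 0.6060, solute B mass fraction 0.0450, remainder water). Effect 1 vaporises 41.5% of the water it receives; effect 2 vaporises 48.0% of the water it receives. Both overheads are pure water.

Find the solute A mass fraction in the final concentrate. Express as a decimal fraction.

water in feed = 516×0.349 = 180.08 kg/min.
After stage 1: water left = (1−0.415)×180.08 = 105.35; stream total = 441.27 kg/min.
After stage 2: water left = (1−0.480)×105.35 = 54.782; final concentrate = 390.7 kg/min.
solute A fraction = 312.7/390.7 = 0.8004.

0.8004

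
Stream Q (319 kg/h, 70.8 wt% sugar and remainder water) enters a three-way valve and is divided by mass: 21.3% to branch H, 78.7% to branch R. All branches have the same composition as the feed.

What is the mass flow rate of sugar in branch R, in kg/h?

177.7 kg/h

Branch R total = 0.787×319 = 251.05 kg/h.
sugar in R = 0.708×251.05 = 177.75 kg/h.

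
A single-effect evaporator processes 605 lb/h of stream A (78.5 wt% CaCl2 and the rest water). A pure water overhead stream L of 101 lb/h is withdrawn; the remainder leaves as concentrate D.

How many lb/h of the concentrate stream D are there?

504 lb/h

Concentrate = 605 − 101 = 504 lb/h.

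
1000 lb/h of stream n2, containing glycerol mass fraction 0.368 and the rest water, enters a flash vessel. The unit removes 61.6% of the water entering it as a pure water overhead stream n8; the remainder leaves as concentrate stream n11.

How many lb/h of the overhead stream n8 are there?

389.3 lb/h

water entering = 1000×0.632 = 632 lb/h; overhead removed = 0.616×632 = 389.31 lb/h.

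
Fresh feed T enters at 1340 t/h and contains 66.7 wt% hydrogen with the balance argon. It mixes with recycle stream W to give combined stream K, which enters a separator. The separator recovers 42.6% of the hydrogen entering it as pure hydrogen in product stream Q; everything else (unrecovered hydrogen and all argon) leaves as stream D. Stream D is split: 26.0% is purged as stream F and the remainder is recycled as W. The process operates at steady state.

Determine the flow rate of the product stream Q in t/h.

661.9 t/h

hydrogen in K: m_A = 1340×0.667 + (1−0.260)·(1−0.426)·m_A, so m_A = 893.78/0.5752 = 1553.8 t/h.
Product Q = 0.426×1553.8 = 661.9 t/h.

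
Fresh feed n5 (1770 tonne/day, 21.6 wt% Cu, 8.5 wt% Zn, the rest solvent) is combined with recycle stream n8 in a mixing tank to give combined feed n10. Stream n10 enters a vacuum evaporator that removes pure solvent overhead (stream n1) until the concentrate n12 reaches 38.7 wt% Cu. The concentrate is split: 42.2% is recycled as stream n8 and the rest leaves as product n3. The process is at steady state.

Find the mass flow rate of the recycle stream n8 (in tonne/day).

Overall Cu balance (none leaves overhead): Cu in fresh feed = Cu in product, i.e. 1770×0.216 = (1−0.422)·n12·0.387.
n12 = 382.32/(0.387×0.578) = 1709.2 tonne/day.
Recycle n8 = 0.422×1709.2 = 721.27 tonne/day.

721.3 tonne/day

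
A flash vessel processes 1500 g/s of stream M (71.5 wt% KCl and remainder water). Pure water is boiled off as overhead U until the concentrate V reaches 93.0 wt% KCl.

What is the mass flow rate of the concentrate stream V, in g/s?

KCl is conserved: 1500×0.715 = 1072.5 g/s all reports to the concentrate.
Concentrate = 1072.5/(target fraction) = 1153.2 g/s.

1153 g/s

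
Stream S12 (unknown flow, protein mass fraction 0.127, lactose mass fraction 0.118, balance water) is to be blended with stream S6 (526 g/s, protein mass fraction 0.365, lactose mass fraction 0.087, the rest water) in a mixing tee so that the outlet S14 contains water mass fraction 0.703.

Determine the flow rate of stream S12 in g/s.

Let S12 be the unknown flow. Total out = 526 + S12.
water balance: 288.25 + 0.755·S12 = 0.703·(526 + S12)
(0.755 − 0.703)·S12 = 0.703×526 − 288.25 = 81.53
S12 = 81.53 / 0.052 = 1567.9 g/s

1568 g/s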